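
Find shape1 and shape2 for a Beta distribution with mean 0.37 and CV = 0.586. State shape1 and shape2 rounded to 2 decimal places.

shape1 = 1.46, shape2 = 2.49

σ = CV·μ = 0.586×0.37 = 0.21682, so σ² = 0.047011.
s+1 = μ(1−μ)/σ² = 0.2331/0.047011 = 4.9584, so s = shape1+shape2 = 3.9584.
shape1 = μs = 1.46, shape2 = (1−μ)s = 2.49.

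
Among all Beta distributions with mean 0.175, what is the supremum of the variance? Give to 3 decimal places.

0.144

For fixed mean μ the Beta variance is μ(1−μ)/(α+β+1), increasing as α+β decreases.
Its least upper bound (not attained) is μ(1−μ) = 0.175·0.825 = 0.144.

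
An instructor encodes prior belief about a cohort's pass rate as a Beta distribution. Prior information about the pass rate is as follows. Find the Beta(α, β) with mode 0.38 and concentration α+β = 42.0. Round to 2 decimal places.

Since the density peak of Beta(α,β) is at (α−1)/(α+β−2),
α = 1 + 0.38(42.0−2) = 16.20 and β = 42.0 − 16.20 = 25.80.

α = 16.20, β = 25.80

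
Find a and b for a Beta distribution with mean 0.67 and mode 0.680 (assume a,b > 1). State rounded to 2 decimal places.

a = 24.12, b = 11.88

Let s = a+b. Mean gives a = μs = 0.67s; mode gives (a−1)/(s−2) = 0.680.
Substituting: 0.67s − 1 = 0.680(s−2) = 0.680s − 1.360, so -0.010s = -0.360 and s = 36.0000.
Then a = 0.67×36.0000 = 24.12 and b = s−a = 11.88.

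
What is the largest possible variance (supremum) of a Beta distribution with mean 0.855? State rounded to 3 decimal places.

0.124

For fixed mean μ the Beta variance is μ(1−μ)/(α+β+1), increasing as α+β decreases.
Its least upper bound (not attained) is μ(1−μ) = 0.855·0.145 = 0.124.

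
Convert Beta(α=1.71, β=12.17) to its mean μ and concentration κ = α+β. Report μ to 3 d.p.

μ = 0.123, κ = 13.88

κ = α+β = 1.71+12.17 = 13.88; μ = α/κ = 1.71/13.88 = 0.123.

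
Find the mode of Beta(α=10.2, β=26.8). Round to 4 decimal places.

The density x^(α−1)(1−x)^(β−1) is maximised at (α−1)/(α+β−2) = 9.2/35.0 = 0.2629.

0.2629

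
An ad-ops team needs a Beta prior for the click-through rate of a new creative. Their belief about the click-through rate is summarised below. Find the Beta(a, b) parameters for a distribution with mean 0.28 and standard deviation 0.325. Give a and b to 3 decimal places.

First σ² = 0.105625. Setting a = μn, b = (1−μ)n with n = a+b,
μ(1−μ)/(n+1) = 0.105625 ⇒ n+1 = 0.2016/0.105625 = 1.9086 ⇒ n = 0.9086.
Hence a = 0.28×0.9086 = 0.254, b = 0.72×0.9086 = 0.654.

a = 0.254, b = 0.654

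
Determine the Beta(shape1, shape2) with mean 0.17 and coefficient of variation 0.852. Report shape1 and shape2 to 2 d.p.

σ = CV·μ = 0.852×0.17 = 0.14484, so σ² = 0.020979.
s+1 = μ(1−μ)/σ² = 0.1411/0.020979 = 6.7259, so s = shape1+shape2 = 5.7259.
shape1 = μs = 0.97, shape2 = (1−μ)s = 4.75.

shape1 = 0.97, shape2 = 4.75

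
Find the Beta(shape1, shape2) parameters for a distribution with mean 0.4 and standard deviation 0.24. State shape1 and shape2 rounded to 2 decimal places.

shape1 = 1.27, shape2 = 1.90

First σ² = 0.0576. Setting shape1 = μn, shape2 = (1−μ)n with n = shape1+shape2,
μ(1−μ)/(n+1) = 0.0576 ⇒ n+1 = 0.24/0.0576 = 4.1667 ⇒ n = 3.1667.
Hence shape1 = 0.4×3.1667 = 1.27, shape2 = 0.6×3.1667 = 1.90.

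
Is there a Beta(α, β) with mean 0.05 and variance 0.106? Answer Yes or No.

No

A Beta with mean μ has variance μ(1−μ)/(α+β+1) < μ(1−μ).
Here μ(1−μ) = 0.05×0.95 = 0.0475, and 0.106 ≥ 0.0475.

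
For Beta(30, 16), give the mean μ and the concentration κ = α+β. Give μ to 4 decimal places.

κ = α+β = 30+16 = 46; μ = α/κ = 30/46 = 0.6522.

μ = 0.6522, κ = 46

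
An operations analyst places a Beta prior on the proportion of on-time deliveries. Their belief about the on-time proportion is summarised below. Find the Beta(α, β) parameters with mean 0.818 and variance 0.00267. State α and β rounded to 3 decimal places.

Let s = α+β. The Beta variance is μ(1−μ)/(s+1).
So s+1 = μ(1−μ)/σ² = (0.818×0.182)/0.00267 = 0.148876/0.00267 = 55.7588, giving s = 54.7588.
Then α = μs = 0.818×54.7588 = 44.793 and β = (1−μ)s = 0.182×54.7588 = 9.966.

α = 44.793, β = 9.966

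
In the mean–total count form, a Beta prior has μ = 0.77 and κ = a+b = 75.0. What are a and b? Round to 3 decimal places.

a = 57.750, b = 17.250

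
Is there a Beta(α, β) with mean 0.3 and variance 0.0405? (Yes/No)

Yes

A Beta with mean μ has variance μ(1−μ)/(α+β+1) < μ(1−μ).
Here μ(1−μ) = 0.3×0.7 = 0.21, and 0.0405 < 0.21.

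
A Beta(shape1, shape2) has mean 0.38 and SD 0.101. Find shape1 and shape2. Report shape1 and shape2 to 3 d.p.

shape1 = 8.396, shape2 = 13.699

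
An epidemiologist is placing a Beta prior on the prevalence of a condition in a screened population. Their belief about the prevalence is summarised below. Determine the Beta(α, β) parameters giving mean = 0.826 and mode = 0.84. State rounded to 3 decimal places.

α = 40.120, β = 8.451

With s = α+β: μ = α/s and mode = (α−1)/(s−2). Eliminating α = μs,
μs − 1 = m(s−2) ⇒ s(μ−m) = 1−2m ⇒ s = -0.68/-0.014 = 48.5714.
So α = μs = 40.120, β = (1−μ)s = 8.451.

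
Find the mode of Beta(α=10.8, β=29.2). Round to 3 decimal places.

0.258

The density x^(α−1)(1−x)^(β−1) is maximised at (α−1)/(α+β−2) = 9.8/38.0 = 0.258.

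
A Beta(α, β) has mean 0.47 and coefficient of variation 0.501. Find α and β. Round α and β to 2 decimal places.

α = 1.64, β = 1.85

σ = CV·μ = 0.501×0.47 = 0.23547, so σ² = 0.055446.
s+1 = μ(1−μ)/σ² = 0.2491/0.055446 = 4.4926, so s = α+β = 3.4926.
α = μs = 1.64, β = (1−μ)s = 1.85.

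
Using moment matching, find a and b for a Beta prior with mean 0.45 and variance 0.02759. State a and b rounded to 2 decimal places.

Write ν = a+b; then a = μν and Var = μ(1−μ)/(ν+1).
ν = μ(1−μ)/Var − 1 = 0.2475/0.02759 − 1 = 7.9706.
a = 0.45·7.9706 = 3.59, b = 0.55·7.9706 = 4.38.

a = 3.59, b = 4.38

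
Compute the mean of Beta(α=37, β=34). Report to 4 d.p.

0.5211

E[X] = α/(α+β) = 37/71 = 0.5211.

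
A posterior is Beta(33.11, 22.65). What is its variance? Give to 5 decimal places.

0.00425

Var = αβ/[(α+β)²(α+β+1)] = (33.11×22.65)/(55.76²×56.76) = 749.9415/176476.920576 = 0.00425.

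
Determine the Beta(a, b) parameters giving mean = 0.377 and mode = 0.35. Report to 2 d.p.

a = 4.19, b = 6.92

Let s = a+b. Mean gives a = μs = 0.377s; mode gives (a−1)/(s−2) = 0.35.
Substituting: 0.377s − 1 = 0.35(s−2) = 0.35s − 0.70, so 0.027s = 0.30 and s = 11.1111.
Then a = 0.377×11.1111 = 4.19 and b = s−a = 6.92.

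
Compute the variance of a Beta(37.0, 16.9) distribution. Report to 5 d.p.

0.00392

Var = αβ/[(α+β)²(α+β+1)] = (37.0×16.9)/(53.9²×54.9) = 625.30/159496.029 = 0.00392.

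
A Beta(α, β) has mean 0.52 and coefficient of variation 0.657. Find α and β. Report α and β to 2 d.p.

σ = CV·μ = 0.657×0.52 = 0.34164, so σ² = 0.116718.
s+1 = μ(1−μ)/σ² = 0.2496/0.116718 = 2.1385, so s = α+β = 1.1385.
α = μs = 0.59, β = (1−μ)s = 0.55.

α = 0.59, β = 0.55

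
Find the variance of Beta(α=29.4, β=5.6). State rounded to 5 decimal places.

Var = αβ/[(α+β)²(α+β+1)] = (29.4×5.6)/(35.0²×36.0) = 164.64/44100.000 = 0.00373.

0.00373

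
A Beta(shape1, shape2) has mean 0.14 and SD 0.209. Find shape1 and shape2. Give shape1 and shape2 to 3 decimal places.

shape1 = 0.246, shape2 = 1.510

Variance = 0.209² = 0.043681. The moment-matching identity shape1+shape2 = μ(1−μ)/Var − 1 gives
shape1+shape2 = 0.1204/0.043681 − 1 = 1.7563, so shape1 = μ·1.7563 = 0.246 and shape2 = (1−μ)·1.7563 = 1.510.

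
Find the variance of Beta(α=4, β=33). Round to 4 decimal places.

α+β = 37 and αβ = 132, so Var = αβ/[(α+β)²(α+β+1)] = 132/52022 = 0.0025.

0.0025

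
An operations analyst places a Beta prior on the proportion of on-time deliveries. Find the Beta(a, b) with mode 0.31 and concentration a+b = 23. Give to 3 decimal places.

For a,b>1 the mode is (a−1)/(a+b−2), so a = mode·(κ−2)+1 = 0.31×21+1 = 7.510.
And b = (1−mode)·(κ−2)+1 = 0.69×21+1 = 15.490.

a = 7.510, b = 15.490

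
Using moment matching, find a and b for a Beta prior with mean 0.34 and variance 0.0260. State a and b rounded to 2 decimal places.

By moment matching, a+b = μ(1−μ)/σ² − 1 = (0.34·0.66)/0.0260 − 1 = 8.6308 − 1 = 7.6308.
Since a/(a+b) = μ, a = 0.34·7.6308 = 2.59 and b = 0.66·7.6308 = 5.04.

a = 2.59, b = 5.04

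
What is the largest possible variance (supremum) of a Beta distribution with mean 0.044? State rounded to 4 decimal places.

0.0421

For fixed mean μ the Beta variance is μ(1−μ)/(α+β+1), increasing as α+β decreases.
Its least upper bound (not attained) is μ(1−μ) = 0.044·0.956 = 0.0421.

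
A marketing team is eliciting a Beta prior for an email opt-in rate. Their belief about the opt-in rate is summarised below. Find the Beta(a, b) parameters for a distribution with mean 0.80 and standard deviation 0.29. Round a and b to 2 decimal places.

a = 0.72, b = 0.18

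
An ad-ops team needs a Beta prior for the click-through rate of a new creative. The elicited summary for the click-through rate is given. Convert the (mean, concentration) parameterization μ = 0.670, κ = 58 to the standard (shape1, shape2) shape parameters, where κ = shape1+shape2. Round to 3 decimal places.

shape1 = 38.860, shape2 = 19.140

shape1 = μκ = 0.670×58 = 38.860 and shape2 = (1−μ)κ = 0.330×58 = 19.140.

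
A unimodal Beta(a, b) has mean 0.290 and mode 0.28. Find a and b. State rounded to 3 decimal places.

a = 12.760, b = 31.240

Let s = a+b. Mean gives a = μs = 0.290s; mode gives (a−1)/(s−2) = 0.28.
Substituting: 0.290s − 1 = 0.28(s−2) = 0.28s − 0.56, so 0.010s = 0.44 and s = 44.0000.
Then a = 0.290×44.0000 = 12.760 and b = s−a = 31.240.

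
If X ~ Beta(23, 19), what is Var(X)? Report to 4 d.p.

μ = 23/42 = 0.547619; Var = μ(1−μ)/(α+β+1) = 0.2477324/43 = 0.0058.

0.0058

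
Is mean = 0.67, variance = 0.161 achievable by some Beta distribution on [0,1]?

Yes

The Beta variance bound is σ² < μ(1−μ).
Here μ(1−μ) = 0.67×0.33 = 0.2211, and 0.161 < 0.2211.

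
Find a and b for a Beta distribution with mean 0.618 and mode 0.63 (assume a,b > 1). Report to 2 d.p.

Let s = a+b. Mean gives a = μs = 0.618s; mode gives (a−1)/(s−2) = 0.63.
Substituting: 0.618s − 1 = 0.63(s−2) = 0.63s − 1.26, so -0.012s = -0.26 and s = 21.6667.
Then a = 0.618×21.6667 = 13.39 and b = s−a = 8.28.

a = 13.39, b = 8.28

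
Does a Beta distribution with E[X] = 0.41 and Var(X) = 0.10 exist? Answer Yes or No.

Yes

The Beta variance bound is σ² < μ(1−μ).
Here μ(1−μ) = 0.41×0.59 = 0.2419, and 0.10 < 0.2419.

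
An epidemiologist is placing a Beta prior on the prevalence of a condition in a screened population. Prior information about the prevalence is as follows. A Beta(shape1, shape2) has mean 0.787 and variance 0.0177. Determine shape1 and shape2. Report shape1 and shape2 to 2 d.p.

Write ν = shape1+shape2; then shape1 = μν and Var = μ(1−μ)/(ν+1).
ν = μ(1−μ)/Var − 1 = 0.167631/0.0177 − 1 = 8.4707.
shape1 = 0.787·8.4707 = 6.67, shape2 = 0.213·8.4707 = 1.80.

shape1 = 6.67, shape2 = 1.80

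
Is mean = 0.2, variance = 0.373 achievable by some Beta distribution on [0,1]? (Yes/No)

No

For any Beta, Var(X) < E[X]·(1−E[X]).
Here μ(1−μ) = 0.2×0.8 = 0.16, and 0.373 ≥ 0.16.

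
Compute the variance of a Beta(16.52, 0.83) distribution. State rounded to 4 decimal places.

0.0025

α+β = 17.35 and αβ = 13.7116, so Var = αβ/[(α+β)²(α+β+1)] = 13.7116/5523.762875 = 0.0025.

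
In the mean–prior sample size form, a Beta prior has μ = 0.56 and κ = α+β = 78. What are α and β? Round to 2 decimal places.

α = 43.68, β = 34.32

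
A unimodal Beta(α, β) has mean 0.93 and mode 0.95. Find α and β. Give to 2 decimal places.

α = 41.85, β = 3.15

Let s = α+β. Mean gives α = μs = 0.93s; mode gives (α−1)/(s−2) = 0.95.
Substituting: 0.93s − 1 = 0.95(s−2) = 0.95s − 1.90, so -0.02s = -0.90 and s = 45.0000.
Then α = 0.93×45.0000 = 41.85 and β = s−α = 3.15.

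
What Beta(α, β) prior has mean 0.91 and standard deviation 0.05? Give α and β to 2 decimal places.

α = 28.90, β = 2.86

σ² = 0.05² = 0.0025.
With s = α+β, Var = μ(1−μ)/(s+1), so s+1 = (0.91×0.09)/0.0025 = 32.7600 and s = 31.7600.
α = μs = 28.90, β = (1−μ)s = 2.86.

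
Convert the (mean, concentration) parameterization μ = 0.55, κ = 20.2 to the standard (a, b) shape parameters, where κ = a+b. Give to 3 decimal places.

a = μκ = 0.55×20.2 = 11.110 and b = (1−μ)κ = 0.45×20.2 = 9.090.

a = 11.110, b = 9.090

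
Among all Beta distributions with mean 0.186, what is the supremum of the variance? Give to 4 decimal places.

0.1514

For fixed mean μ the Beta variance is μ(1−μ)/(α+β+1), increasing as α+β decreases.
Its least upper bound (not attained) is μ(1−μ) = 0.186·0.814 = 0.1514.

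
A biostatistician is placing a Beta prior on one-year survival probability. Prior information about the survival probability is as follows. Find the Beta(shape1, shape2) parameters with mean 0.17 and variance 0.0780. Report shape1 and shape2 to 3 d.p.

Write ν = shape1+shape2; then shape1 = μν and Var = μ(1−μ)/(ν+1).
ν = μ(1−μ)/Var − 1 = 0.1411/0.0780 − 1 = 0.8090.
shape1 = 0.17·0.8090 = 0.138, shape2 = 0.83·0.8090 = 0.671.

shape1 = 0.138, shape2 = 0.671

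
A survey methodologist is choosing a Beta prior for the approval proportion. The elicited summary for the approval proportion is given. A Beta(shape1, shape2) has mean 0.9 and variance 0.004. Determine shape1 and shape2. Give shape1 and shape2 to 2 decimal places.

shape1 = 19.35, shape2 = 2.15

By moment matching, shape1+shape2 = μ(1−μ)/σ² − 1 = (0.9·0.1)/0.004 − 1 = 22.5000 − 1 = 21.5000.
Since shape1/(shape1+shape2) = μ, shape1 = 0.9·21.5000 = 19.35 and shape2 = 0.1·21.5000 = 2.15.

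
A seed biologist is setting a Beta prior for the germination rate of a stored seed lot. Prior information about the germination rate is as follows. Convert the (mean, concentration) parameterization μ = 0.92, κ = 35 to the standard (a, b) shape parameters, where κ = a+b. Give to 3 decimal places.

a = 32.200, b = 2.800

Split κ in proportion μ : (1−μ): a = 0.92·35 = 32.200, b = 35 − 32.200 = 2.800.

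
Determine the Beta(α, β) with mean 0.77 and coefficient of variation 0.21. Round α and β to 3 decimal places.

Var = (CV·μ)² = (0.21×0.77)² = 0.026147.
α+β = μ(1−μ)/Var − 1 = 0.1771/0.026147 − 1 = 5.7733.
Thus α = 0.77·5.7733 = 4.445 and β = 0.23·5.7733 = 1.328.

α = 4.445, β = 1.328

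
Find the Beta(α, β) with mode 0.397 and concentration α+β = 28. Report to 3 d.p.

α = 11.322, β = 16.678

Since the density peak of Beta(α,β) is at (α−1)/(α+β−2),
α = 1 + 0.397(28−2) = 11.322 and β = 28 − 11.322 = 16.678.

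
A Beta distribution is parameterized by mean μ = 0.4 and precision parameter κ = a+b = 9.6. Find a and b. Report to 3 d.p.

Split κ in proportion μ : (1−μ): a = 0.4·9.6 = 3.840, b = 9.6 − 3.840 = 5.760.

a = 3.840, b = 5.760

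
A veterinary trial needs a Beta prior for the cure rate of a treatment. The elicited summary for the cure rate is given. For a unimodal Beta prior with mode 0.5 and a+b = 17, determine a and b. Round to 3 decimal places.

For a,b>1 the mode is (a−1)/(a+b−2), so a = mode·(κ−2)+1 = 0.5×15+1 = 8.500.
And b = (1−mode)·(κ−2)+1 = 0.5×15+1 = 8.500.

a = 8.500, b = 8.500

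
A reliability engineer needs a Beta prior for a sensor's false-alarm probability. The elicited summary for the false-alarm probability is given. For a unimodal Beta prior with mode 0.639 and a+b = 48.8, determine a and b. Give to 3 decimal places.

a = 30.905, b = 17.895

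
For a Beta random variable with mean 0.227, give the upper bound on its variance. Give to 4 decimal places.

Var = μ(1−μ)/(α+β+1), which approaches μ(1−μ) as α+β → 0.
So the supremum is μ(1−μ) = 0.227×0.773 = 0.1755.

0.1755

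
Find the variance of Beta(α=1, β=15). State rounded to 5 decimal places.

α+β = 16 and αβ = 15, so Var = αβ/[(α+β)²(α+β+1)] = 15/4352 = 0.00345.

0.00345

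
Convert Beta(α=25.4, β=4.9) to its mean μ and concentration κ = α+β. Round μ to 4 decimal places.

μ = 0.8383, κ = 30.3

κ = α+β = 25.4+4.9 = 30.3; μ = α/κ = 25.4/30.3 = 0.8383.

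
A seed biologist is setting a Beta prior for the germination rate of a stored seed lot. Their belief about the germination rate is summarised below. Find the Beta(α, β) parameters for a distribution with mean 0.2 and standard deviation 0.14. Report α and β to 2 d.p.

α = 1.43, β = 5.73

Variance = 0.14² = 0.0196. The moment-matching identity α+β = μ(1−μ)/Var − 1 gives
α+β = 0.16/0.0196 − 1 = 7.1633, so α = μ·7.1633 = 1.43 and β = (1−μ)·7.1633 = 5.73.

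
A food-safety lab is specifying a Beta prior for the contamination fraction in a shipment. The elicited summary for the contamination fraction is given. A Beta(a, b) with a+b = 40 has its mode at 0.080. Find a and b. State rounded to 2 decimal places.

a = 4.04, b = 35.96

For a,b>1 the mode is (a−1)/(a+b−2), so a = mode·(κ−2)+1 = 0.080×38+1 = 4.04.
And b = (1−mode)·(κ−2)+1 = 0.920×38+1 = 35.96.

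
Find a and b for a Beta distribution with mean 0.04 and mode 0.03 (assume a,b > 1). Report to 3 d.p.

Let s = a+b. Mean gives a = μs = 0.04s; mode gives (a−1)/(s−2) = 0.03.
Substituting: 0.04s − 1 = 0.03(s−2) = 0.03s − 0.06, so 0.01s = 0.94 and s = 94.0000.
Then a = 0.04×94.0000 = 3.760 and b = s−a = 90.240.

a = 3.760, b = 90.240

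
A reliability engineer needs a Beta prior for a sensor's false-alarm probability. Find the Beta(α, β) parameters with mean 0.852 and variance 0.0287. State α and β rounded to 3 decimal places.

α = 2.891, β = 0.502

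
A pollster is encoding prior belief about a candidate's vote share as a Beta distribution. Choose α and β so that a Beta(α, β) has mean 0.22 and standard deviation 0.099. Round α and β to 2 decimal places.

α = 3.63, β = 12.88

Variance = 0.099² = 0.009801. The moment-matching identity α+β = μ(1−μ)/Var − 1 gives
α+β = 0.1716/0.009801 − 1 = 16.5084, so α = μ·16.5084 = 3.63 and β = (1−μ)·16.5084 = 12.88.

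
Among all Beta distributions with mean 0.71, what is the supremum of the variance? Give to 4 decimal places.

For fixed mean μ the Beta variance is μ(1−μ)/(α+β+1), increasing as α+β decreases.
Its least upper bound (not attained) is μ(1−μ) = 0.71·0.29 = 0.2059.

0.2059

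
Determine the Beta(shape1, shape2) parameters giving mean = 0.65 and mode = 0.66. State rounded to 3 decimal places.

shape1 = 20.800, shape2 = 11.200

Let s = shape1+shape2. Mean gives shape1 = μs = 0.65s; mode gives (shape1−1)/(s−2) = 0.66.
Substituting: 0.65s − 1 = 0.66(s−2) = 0.66s − 1.32, so -0.01s = -0.32 and s = 32.0000.
Then shape1 = 0.65×32.0000 = 20.800 and shape2 = s−shape1 = 11.200.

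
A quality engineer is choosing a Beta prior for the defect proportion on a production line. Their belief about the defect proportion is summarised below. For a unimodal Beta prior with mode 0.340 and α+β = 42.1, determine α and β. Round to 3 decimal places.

α = 14.634, β = 27.466

Mode = (α−1)/(κ−2) with κ = α+β, so α−1 = 0.340·40.1 = 13.634.
α = 14.634; β = κ − α = 27.466.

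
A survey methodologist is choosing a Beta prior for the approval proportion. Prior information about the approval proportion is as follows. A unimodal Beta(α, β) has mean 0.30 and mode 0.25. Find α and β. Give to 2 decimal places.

Let s = α+β. Mean gives α = μs = 0.30s; mode gives (α−1)/(s−2) = 0.25.
Substituting: 0.30s − 1 = 0.25(s−2) = 0.25s − 0.50, so 0.05s = 0.50 and s = 10.0000.
Then α = 0.30×10.0000 = 3.00 and β = s−α = 7.00.

α = 3.00, β = 7.00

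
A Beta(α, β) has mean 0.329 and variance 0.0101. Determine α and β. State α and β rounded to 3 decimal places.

Let s = α+β. The Beta variance is μ(1−μ)/(s+1).
So s+1 = μ(1−μ)/σ² = (0.329×0.671)/0.0101 = 0.220759/0.0101 = 21.8573, giving s = 20.8573.
Then α = μs = 0.329×20.8573 = 6.862 and β = (1−μ)s = 0.671×20.8573 = 13.995.

α = 6.862, β = 13.995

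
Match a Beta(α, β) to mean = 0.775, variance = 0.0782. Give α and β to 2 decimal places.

α = 0.95, β = 0.28

Write ν = α+β; then α = μν and Var = μ(1−μ)/(ν+1).
ν = μ(1−μ)/Var − 1 = 0.174375/0.0782 − 1 = 1.2299.
α = 0.775·1.2299 = 0.95, β = 0.225·1.2299 = 0.28.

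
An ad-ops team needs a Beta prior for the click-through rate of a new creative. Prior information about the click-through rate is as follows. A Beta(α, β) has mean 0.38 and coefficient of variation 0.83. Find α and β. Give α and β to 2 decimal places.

α = 0.52, β = 0.85

Var = (CV·μ)² = (0.83×0.38)² = 0.099477.
α+β = μ(1−μ)/Var − 1 = 0.2356/0.099477 − 1 = 1.3684.
Thus α = 0.38·1.3684 = 0.52 and β = 0.62·1.3684 = 0.85.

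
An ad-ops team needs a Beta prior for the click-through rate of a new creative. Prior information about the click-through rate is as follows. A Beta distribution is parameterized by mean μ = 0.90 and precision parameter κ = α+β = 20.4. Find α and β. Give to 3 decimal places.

α = 18.360, β = 2.040

α = μκ = 0.90×20.4 = 18.360 and β = (1−μ)κ = 0.10×20.4 = 2.040.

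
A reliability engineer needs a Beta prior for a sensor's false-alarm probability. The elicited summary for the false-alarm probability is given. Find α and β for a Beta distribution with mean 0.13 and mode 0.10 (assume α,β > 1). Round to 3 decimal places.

α = 3.467, β = 23.200

Let s = α+β. Mean gives α = μs = 0.13s; mode gives (α−1)/(s−2) = 0.10.
Substituting: 0.13s − 1 = 0.10(s−2) = 0.10s − 0.20, so 0.03s = 0.80 and s = 26.6667.
Then α = 0.13×26.6667 = 3.467 and β = s−α = 23.200.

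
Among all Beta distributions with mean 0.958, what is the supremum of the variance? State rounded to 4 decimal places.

Var = μ(1−μ)/(α+β+1), which approaches μ(1−μ) as α+β → 0.
So the supremum is μ(1−μ) = 0.958×0.042 = 0.0402.

0.0402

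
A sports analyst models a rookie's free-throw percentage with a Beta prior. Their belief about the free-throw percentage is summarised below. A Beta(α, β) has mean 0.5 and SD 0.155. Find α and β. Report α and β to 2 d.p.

α = 4.70, β = 4.70

Variance = 0.155² = 0.024025. The moment-matching identity α+β = μ(1−μ)/Var − 1 gives
α+β = 0.25/0.024025 − 1 = 9.4058, so α = μ·9.4058 = 4.70 and β = (1−μ)·9.4058 = 4.70.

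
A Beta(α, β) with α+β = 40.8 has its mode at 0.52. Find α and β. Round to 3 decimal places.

Since the density peak of Beta(α,β) is at (α−1)/(α+β−2),
α = 1 + 0.52(40.8−2) = 21.176 and β = 40.8 − 21.176 = 19.624.

α = 21.176, β = 19.624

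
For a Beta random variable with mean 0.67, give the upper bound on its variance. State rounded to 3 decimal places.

0.221

Var = μ(1−μ)/(α+β+1), which approaches μ(1−μ) as α+β → 0.
So the supremum is μ(1−μ) = 0.67×0.33 = 0.221.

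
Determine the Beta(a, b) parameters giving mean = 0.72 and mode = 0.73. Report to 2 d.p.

a = 33.12, b = 12.88

With s = a+b: μ = a/s and mode = (a−1)/(s−2). Eliminating a = μs,
μs − 1 = m(s−2) ⇒ s(μ−m) = 1−2m ⇒ s = -0.46/-0.01 = 46.0000.
So a = μs = 33.12, b = (1−μ)s = 12.88.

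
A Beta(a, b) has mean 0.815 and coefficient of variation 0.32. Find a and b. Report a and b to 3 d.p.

a = 0.992, b = 0.225

Var = (CV·μ)² = (0.32×0.815)² = 0.068017.
a+b = μ(1−μ)/Var − 1 = 0.150775/0.068017 − 1 = 1.2167.
Thus a = 0.815·1.2167 = 0.992 and b = 0.185·1.2167 = 0.225.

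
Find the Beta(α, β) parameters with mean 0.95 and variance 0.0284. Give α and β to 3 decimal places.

By moment matching, α+β = μ(1−μ)/σ² − 1 = (0.95·0.05)/0.0284 − 1 = 1.6725 − 1 = 0.6725.
Since α/(α+β) = μ, α = 0.95·0.6725 = 0.639 and β = 0.05·0.6725 = 0.034.

α = 0.639, β = 0.034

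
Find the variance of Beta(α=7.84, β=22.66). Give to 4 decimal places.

0.0061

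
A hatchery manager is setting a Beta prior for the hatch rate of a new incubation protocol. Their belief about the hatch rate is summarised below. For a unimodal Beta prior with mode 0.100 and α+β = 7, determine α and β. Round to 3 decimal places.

α = 1.500, β = 5.500

Since the density peak of Beta(α,β) is at (α−1)/(α+β−2),
α = 1 + 0.100(7−2) = 1.500 and β = 7 − 1.500 = 5.500.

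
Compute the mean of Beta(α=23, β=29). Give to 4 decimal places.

0.4423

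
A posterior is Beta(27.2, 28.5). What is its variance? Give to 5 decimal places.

Var = αβ/[(α+β)²(α+β+1)] = (27.2×28.5)/(55.7²×56.7) = 775.20/175911.183 = 0.00441.

0.00441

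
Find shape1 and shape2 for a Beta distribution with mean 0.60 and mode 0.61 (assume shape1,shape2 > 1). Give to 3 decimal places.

With s = shape1+shape2: μ = shape1/s and mode = (shape1−1)/(s−2). Eliminating shape1 = μs,
μs − 1 = m(s−2) ⇒ s(μ−m) = 1−2m ⇒ s = -0.22/-0.01 = 22.0000.
So shape1 = μs = 13.200, shape2 = (1−μ)s = 8.800.

shape1 = 13.200, shape2 = 8.800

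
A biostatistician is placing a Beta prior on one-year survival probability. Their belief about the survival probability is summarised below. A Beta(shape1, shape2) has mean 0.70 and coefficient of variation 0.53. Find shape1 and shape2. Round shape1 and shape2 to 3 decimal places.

σ = CV·μ = 0.53×0.70 = 0.37100, so σ² = 0.137641.
s+1 = μ(1−μ)/σ² = 0.2100/0.137641 = 1.5257, so s = shape1+shape2 = 0.5257.
shape1 = μs = 0.368, shape2 = (1−μ)s = 0.158.

shape1 = 0.368, shape2 = 0.158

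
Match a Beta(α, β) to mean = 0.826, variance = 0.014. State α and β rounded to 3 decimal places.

Let s = α+β. The Beta variance is μ(1−μ)/(s+1).
So s+1 = μ(1−μ)/σ² = (0.826×0.174)/0.014 = 0.143724/0.014 = 10.2660, giving s = 9.2660.
Then α = μs = 0.826×9.2660 = 7.654 and β = (1−μ)s = 0.174×9.2660 = 1.612.

α = 7.654, β = 1.612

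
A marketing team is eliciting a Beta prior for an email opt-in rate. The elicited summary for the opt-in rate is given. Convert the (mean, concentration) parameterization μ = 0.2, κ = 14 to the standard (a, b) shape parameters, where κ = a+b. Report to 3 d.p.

a = 2.800, b = 11.200

a = μκ = 0.2×14 = 2.800 and b = (1−μ)κ = 0.8×14 = 11.200.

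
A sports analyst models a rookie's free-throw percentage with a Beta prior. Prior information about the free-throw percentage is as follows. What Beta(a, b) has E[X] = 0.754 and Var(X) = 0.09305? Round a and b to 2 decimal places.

Let s = a+b. The Beta variance is μ(1−μ)/(s+1).
So s+1 = μ(1−μ)/σ² = (0.754×0.246)/0.09305 = 0.185484/0.09305 = 1.9934, giving s = 0.9934.
Then a = μs = 0.754×0.9934 = 0.75 and b = (1−μ)s = 0.246×0.9934 = 0.24.

a = 0.75, b = 0.24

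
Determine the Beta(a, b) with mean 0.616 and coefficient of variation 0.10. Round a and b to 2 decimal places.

σ = CV·μ = 0.10×0.616 = 0.06160, so σ² = 0.003795.
s+1 = μ(1−μ)/σ² = 0.236544/0.003795 = 62.3377, so s = a+b = 61.3377.
a = μs = 37.78, b = (1−μ)s = 23.55.

a = 37.78, b = 23.55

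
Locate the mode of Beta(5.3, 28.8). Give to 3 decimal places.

0.134

The density x^(α−1)(1−x)^(β−1) is maximised at (α−1)/(α+β−2) = 4.3/32.1 = 0.134.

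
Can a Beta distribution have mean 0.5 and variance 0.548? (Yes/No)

For any Beta, Var(X) < E[X]·(1−E[X]).
Here μ(1−μ) = 0.5×0.5 = 0.25, and 0.548 ≥ 0.25.

No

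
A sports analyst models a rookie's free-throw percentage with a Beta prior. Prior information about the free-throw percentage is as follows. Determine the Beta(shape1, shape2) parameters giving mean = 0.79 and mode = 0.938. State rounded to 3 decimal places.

With s = shape1+shape2: μ = shape1/s and mode = (shape1−1)/(s−2). Eliminating shape1 = μs,
μs − 1 = m(s−2) ⇒ s(μ−m) = 1−2m ⇒ s = -0.876/-0.148 = 5.9189.
So shape1 = μs = 4.676, shape2 = (1−μ)s = 1.243.

shape1 = 4.676, shape2 = 1.243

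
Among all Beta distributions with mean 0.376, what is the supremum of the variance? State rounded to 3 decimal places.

For fixed mean μ the Beta variance is μ(1−μ)/(α+β+1), increasing as α+β decreases.
Its least upper bound (not attained) is μ(1−μ) = 0.376·0.624 = 0.235.

0.235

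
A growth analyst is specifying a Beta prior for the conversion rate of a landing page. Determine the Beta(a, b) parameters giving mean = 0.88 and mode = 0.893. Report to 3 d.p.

Let s = a+b. Mean gives a = μs = 0.88s; mode gives (a−1)/(s−2) = 0.893.
Substituting: 0.88s − 1 = 0.893(s−2) = 0.893s − 1.786, so -0.013s = -0.786 and s = 60.4615.
Then a = 0.88×60.4615 = 53.206 and b = s−a = 7.255.

a = 53.206, b = 7.255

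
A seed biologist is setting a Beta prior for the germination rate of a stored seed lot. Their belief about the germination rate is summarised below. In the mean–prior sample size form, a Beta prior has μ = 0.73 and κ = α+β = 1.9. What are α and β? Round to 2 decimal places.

α = 1.39, β = 0.51

α = μκ = 0.73×1.9 = 1.39 and β = (1−μ)κ = 0.27×1.9 = 0.51.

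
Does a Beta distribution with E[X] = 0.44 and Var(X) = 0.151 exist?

Yes

A Beta with mean μ has variance μ(1−μ)/(α+β+1) < μ(1−μ).
Here μ(1−μ) = 0.44×0.56 = 0.2464, and 0.151 < 0.2464.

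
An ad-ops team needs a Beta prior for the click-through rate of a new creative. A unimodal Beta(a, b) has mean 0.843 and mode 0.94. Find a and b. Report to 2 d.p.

Let s = a+b. Mean gives a = μs = 0.843s; mode gives (a−1)/(s−2) = 0.94.
Substituting: 0.843s − 1 = 0.94(s−2) = 0.94s − 1.88, so -0.097s = -0.88 and s = 9.0722.
Then a = 0.843×9.0722 = 7.65 and b = s−a = 1.42.

a = 7.65, b = 1.42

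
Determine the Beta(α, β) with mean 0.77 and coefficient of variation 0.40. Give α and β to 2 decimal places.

α = 0.67, β = 0.20

Var = (CV·μ)² = (0.40×0.77)² = 0.094864.
α+β = μ(1−μ)/Var − 1 = 0.1771/0.094864 − 1 = 0.8669.
Thus α = 0.77·0.8669 = 0.67 and β = 0.23·0.8669 = 0.20.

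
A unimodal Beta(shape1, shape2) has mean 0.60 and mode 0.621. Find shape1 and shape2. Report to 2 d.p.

Let s = shape1+shape2. Mean gives shape1 = μs = 0.60s; mode gives (shape1−1)/(s−2) = 0.621.
Substituting: 0.60s − 1 = 0.621(s−2) = 0.621s − 1.242, so -0.021s = -0.242 and s = 11.5238.
Then shape1 = 0.60×11.5238 = 6.91 and shape2 = s−shape1 = 4.61.

shape1 = 6.91, shape2 = 4.61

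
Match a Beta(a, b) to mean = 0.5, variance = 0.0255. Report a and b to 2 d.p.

a = 4.40, b = 4.40

By moment matching, a+b = μ(1−μ)/σ² − 1 = (0.5·0.5)/0.0255 − 1 = 9.8039 − 1 = 8.8039.
Since a/(a+b) = μ, a = 0.5·8.8039 = 4.40 and b = 0.5·8.8039 = 4.40.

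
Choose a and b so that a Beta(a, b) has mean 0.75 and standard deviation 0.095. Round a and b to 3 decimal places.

a = 14.832, b = 4.944

σ² = 0.095² = 0.009025.
With s = a+b, Var = μ(1−μ)/(s+1), so s+1 = (0.75×0.25)/0.009025 = 20.7756 and s = 19.7756.
a = μs = 14.832, b = (1−μ)s = 4.944.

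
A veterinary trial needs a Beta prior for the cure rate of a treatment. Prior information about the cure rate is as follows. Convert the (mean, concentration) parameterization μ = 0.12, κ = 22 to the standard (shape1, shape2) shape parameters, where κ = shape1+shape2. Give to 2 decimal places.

shape1 = 2.64, shape2 = 19.36

shape1 = μκ = 0.12×22 = 2.64 and shape2 = (1−μ)κ = 0.88×22 = 19.36.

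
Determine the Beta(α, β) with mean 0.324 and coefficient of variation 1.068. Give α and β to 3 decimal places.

Var = (CV·μ)² = (1.068×0.324)² = 0.119738.
α+β = μ(1−μ)/Var − 1 = 0.219024/0.119738 − 1 = 0.8292.
Thus α = 0.324·0.8292 = 0.269 and β = 0.676·0.8292 = 0.561.

α = 0.269, β = 0.561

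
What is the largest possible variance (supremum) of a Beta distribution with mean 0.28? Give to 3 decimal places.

0.202

Var = μ(1−μ)/(α+β+1), which approaches μ(1−μ) as α+β → 0.
So the supremum is μ(1−μ) = 0.28×0.72 = 0.202.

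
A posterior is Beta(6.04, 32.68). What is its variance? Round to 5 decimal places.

Var = αβ/[(α+β)²(α+β+1)] = (6.04×32.68)/(38.72²×39.72) = 197.3872/59549.749248 = 0.00331.

0.00331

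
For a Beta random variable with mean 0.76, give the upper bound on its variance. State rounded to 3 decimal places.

0.182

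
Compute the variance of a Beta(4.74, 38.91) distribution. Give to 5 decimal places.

α+β = 43.65 and αβ = 184.4334, so Var = αβ/[(α+β)²(α+β+1)] = 184.4334/85072.649625 = 0.00217.

0.00217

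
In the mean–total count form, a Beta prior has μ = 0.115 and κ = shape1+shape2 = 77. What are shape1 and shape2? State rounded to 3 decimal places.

shape1 = 8.855, shape2 = 68.145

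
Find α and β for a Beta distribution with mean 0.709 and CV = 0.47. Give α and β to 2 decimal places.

α = 0.61, β = 0.25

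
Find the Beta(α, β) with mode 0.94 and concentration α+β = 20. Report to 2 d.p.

α = 17.92, β = 2.08

Mode = (α−1)/(κ−2) with κ = α+β, so α−1 = 0.94·18 = 16.92.
α = 17.92; β = κ − α = 2.08.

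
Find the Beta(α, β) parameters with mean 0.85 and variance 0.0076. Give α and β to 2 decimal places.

α = 13.41, β = 2.37

Let s = α+β. The Beta variance is μ(1−μ)/(s+1).
So s+1 = μ(1−μ)/σ² = (0.85×0.15)/0.0076 = 0.1275/0.0076 = 16.7763, giving s = 15.7763.
Then α = μs = 0.85×15.7763 = 13.41 and β = (1−μ)s = 0.15×15.7763 = 2.37.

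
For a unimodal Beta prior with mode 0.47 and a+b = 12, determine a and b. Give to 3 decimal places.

a = 5.700, b = 6.300

Mode = (a−1)/(κ−2) with κ = a+b, so a−1 = 0.47·10 = 4.700.
a = 5.700; b = κ − a = 6.300.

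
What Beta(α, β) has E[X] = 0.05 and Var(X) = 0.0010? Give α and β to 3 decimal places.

Write ν = α+β; then α = μν and Var = μ(1−μ)/(ν+1).
ν = μ(1−μ)/Var − 1 = 0.0475/0.0010 − 1 = 46.5000.
α = 0.05·46.5000 = 2.325, β = 0.95·46.5000 = 44.175.

α = 2.325, β = 44.175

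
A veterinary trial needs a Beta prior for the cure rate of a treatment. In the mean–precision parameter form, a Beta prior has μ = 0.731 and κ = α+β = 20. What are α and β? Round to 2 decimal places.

α = 14.62, β = 5.38

α = μκ = 0.731×20 = 14.62 and β = (1−μ)κ = 0.269×20 = 5.38.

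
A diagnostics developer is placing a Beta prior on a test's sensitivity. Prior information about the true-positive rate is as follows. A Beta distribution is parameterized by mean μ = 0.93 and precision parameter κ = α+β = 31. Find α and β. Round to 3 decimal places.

α = 28.830, β = 2.170

Split κ in proportion μ : (1−μ): α = 0.93·31 = 28.830, β = 31 − 28.830 = 2.170.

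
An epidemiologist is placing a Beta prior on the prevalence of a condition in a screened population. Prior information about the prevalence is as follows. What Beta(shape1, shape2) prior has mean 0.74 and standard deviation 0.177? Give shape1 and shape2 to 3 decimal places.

shape1 = 3.805, shape2 = 1.337

σ² = 0.177² = 0.031329.
With s = shape1+shape2, Var = μ(1−μ)/(s+1), so s+1 = (0.74×0.26)/0.031329 = 6.1413 and s = 5.1413.
shape1 = μs = 3.805, shape2 = (1−μ)s = 1.337.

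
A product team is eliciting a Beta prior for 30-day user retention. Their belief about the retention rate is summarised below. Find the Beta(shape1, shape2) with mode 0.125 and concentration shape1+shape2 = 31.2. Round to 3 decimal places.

For shape1,shape2>1 the mode is (shape1−1)/(shape1+shape2−2), so shape1 = mode·(κ−2)+1 = 0.125×29.2+1 = 4.650.
And shape2 = (1−mode)·(κ−2)+1 = 0.875×29.2+1 = 26.550.

shape1 = 4.650, shape2 = 26.550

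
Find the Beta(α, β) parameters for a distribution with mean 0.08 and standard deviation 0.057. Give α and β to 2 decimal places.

Variance = 0.057² = 0.003249. The moment-matching identity α+β = μ(1−μ)/Var − 1 gives
α+β = 0.0736/0.003249 − 1 = 21.6531, so α = μ·21.6531 = 1.73 and β = (1−μ)·21.6531 = 19.92.

α = 1.73, β = 19.92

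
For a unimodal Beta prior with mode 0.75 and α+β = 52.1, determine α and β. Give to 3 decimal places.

α = 38.575, β = 13.525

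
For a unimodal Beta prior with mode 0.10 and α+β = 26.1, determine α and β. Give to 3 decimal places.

α = 3.410, β = 22.690

Since the density peak of Beta(α,β) is at (α−1)/(α+β−2),
α = 1 + 0.10(26.1−2) = 3.410 and β = 26.1 − 3.410 = 22.690.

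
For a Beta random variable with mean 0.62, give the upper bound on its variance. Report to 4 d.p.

For fixed mean μ the Beta variance is μ(1−μ)/(α+β+1), increasing as α+β decreases.
Its least upper bound (not attained) is μ(1−μ) = 0.62·0.38 = 0.2356.

0.2356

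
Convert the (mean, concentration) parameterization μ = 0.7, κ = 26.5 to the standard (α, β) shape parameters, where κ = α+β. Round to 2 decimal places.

α = μκ = 0.7×26.5 = 18.55 and β = (1−μ)κ = 0.3×26.5 = 7.95.

α = 18.55, β = 7.95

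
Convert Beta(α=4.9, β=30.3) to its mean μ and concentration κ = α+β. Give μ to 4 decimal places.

κ = α+β = 4.9+30.3 = 35.2; μ = α/κ = 4.9/35.2 = 0.1392.

μ = 0.1392, κ = 35.2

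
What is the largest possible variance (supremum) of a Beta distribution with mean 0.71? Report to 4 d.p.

For fixed mean μ the Beta variance is μ(1−μ)/(α+β+1), increasing as α+β decreases.
Its least upper bound (not attained) is μ(1−μ) = 0.71·0.29 = 0.2059.

0.2059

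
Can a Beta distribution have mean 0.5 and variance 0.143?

For any Beta, Var(X) < E[X]·(1−E[X]).
Here μ(1−μ) = 0.5×0.5 = 0.25, and 0.143 < 0.25.

Yes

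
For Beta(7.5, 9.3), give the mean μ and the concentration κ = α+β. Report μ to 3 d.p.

μ = 0.446, κ = 16.8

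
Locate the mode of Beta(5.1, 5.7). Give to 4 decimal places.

With α,β > 1, mode = (α−1)/(α+β−2) = 4.1/8.8 = 0.4659.

0.4659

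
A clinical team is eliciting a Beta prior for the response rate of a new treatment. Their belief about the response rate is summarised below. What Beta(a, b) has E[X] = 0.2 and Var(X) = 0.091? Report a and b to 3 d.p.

a = 0.152, b = 0.607

Write ν = a+b; then a = μν and Var = μ(1−μ)/(ν+1).
ν = μ(1−μ)/Var − 1 = 0.16/0.091 − 1 = 0.7582.
a = 0.2·0.7582 = 0.152, b = 0.8·0.7582 = 0.607.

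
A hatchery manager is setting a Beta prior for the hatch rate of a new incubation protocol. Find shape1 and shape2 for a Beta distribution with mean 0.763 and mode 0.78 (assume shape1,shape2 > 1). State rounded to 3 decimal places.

Let s = shape1+shape2. Mean gives shape1 = μs = 0.763s; mode gives (shape1−1)/(s−2) = 0.78.
Substituting: 0.763s − 1 = 0.78(s−2) = 0.78s − 1.56, so -0.017s = -0.56 and s = 32.9412.
Then shape1 = 0.763×32.9412 = 25.134 and shape2 = s−shape1 = 7.807.

shape1 = 25.134, shape2 = 7.807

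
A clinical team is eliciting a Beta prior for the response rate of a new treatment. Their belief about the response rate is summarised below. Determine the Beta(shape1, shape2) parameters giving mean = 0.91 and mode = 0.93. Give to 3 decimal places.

shape1 = 39.130, shape2 = 3.870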